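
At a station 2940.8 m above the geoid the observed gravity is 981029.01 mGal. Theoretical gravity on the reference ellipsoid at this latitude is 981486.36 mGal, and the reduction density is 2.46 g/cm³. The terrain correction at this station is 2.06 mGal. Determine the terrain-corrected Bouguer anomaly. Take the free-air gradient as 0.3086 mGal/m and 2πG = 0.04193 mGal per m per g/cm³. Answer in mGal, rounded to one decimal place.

148.9

Free-air correction = 0.3086 × 2940.8 = 907.53 mGal
Free-air anomaly = 981029.01 − 981486.36 + (907.53) = 450.18 mGal
Bouguer slab correction = 0.04193 × 2.46 × 2940.8 = 303.34 mGal
Simple Bouguer anomaly = 450.18 − (303.34) = 146.84 mGal
Complete Bouguer anomaly = 146.84 + 2.06 = 148.90 mGal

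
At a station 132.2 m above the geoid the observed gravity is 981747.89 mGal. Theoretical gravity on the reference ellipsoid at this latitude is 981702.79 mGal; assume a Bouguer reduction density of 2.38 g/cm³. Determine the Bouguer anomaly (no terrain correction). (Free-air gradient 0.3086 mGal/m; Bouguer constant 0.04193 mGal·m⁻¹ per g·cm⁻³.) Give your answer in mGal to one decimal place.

Free-air correction = 0.3086 × 132.2 = 40.80 mGal
Free-air anomaly = 981747.89 − 981702.79 + (40.80) = 85.90 mGal
Bouguer slab correction = 0.04193 × 2.38 × 132.2 = 13.19 mGal
Simple Bouguer anomaly = 85.90 − (13.19) = 72.71 mGal

72.7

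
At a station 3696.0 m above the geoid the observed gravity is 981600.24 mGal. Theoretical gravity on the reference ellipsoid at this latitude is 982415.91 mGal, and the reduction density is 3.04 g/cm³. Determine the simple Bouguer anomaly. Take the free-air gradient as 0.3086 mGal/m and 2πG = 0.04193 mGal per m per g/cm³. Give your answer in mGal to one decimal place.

-146.2

Free-air correction = 0.3086 × 3696.0 = 1140.59 mGal
Free-air anomaly = 981600.24 − 982415.91 + (1140.59) = 324.92 mGal
Bouguer slab correction = 0.04193 × 3.04 × 3696.0 = 471.12 mGal
Simple Bouguer anomaly = 324.92 − (471.12) = -146.20 mGal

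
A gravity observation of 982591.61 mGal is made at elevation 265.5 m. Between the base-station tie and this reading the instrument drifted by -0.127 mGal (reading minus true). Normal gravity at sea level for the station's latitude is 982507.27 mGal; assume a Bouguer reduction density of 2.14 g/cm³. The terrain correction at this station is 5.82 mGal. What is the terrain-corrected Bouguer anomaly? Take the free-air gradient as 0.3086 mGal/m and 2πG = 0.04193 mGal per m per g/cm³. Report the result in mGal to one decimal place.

148.4

Drift-corrected reading = 982591.61 − (-0.127) = 982591.737 mGal
Free-air correction = 0.3086 × 265.5 = 81.93 mGal
Free-air anomaly = 982591.737 − 982507.27 + (81.93) = 166.397 mGal
Bouguer slab correction = 0.04193 × 2.14 × 265.5 = 23.82 mGal
Simple Bouguer anomaly = 166.397 − (23.82) = 142.577 mGal
Complete Bouguer anomaly = 142.577 + 5.82 = 148.397 mGal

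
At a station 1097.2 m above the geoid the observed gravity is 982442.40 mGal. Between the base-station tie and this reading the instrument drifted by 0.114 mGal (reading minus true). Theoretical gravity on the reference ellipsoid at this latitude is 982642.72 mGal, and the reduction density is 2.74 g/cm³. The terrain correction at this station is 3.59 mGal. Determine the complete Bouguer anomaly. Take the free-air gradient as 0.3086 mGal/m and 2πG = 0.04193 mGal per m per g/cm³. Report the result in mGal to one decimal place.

15.7

Drift-corrected reading = 982442.40 − (0.114) = 982442.286 mGal
Free-air correction = 0.3086 × 1097.2 = 338.60 mGal
Free-air anomaly = 982442.286 − 982642.72 + (338.60) = 138.166 mGal
Bouguer slab correction = 0.04193 × 2.74 × 1097.2 = 126.06 mGal
Simple Bouguer anomaly = 138.166 − (126.06) = 12.106 mGal
Complete Bouguer anomaly = 12.106 + 3.59 = 15.696 mGal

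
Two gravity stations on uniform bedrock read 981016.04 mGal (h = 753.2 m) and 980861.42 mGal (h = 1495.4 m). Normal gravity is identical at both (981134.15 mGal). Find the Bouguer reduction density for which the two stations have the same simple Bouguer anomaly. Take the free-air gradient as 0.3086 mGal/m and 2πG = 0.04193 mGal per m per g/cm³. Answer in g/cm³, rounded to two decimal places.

Δg_obs = 980861.42 − 981016.04 = -154.62 mGal over Δh = 1495.4 − 753.2 = 742.2 m
Equal Bouguer anomalies ⇒ Δg_obs + (0.3086 − 0.04193ρ)·Δh = 0
0.3086 − 0.04193ρ = −Δg_obs/Δh = 0.20833
ρ = (0.3086 − 0.20833) / 0.04193 = 2.39 g/cm³

2.39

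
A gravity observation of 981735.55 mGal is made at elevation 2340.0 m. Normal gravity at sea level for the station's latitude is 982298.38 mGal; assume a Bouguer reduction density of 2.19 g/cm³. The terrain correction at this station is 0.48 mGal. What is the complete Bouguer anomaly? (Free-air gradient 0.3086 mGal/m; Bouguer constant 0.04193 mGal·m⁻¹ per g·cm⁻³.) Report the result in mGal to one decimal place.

Free-air correction = 0.3086 × 2340.0 = 722.12 mGal
Free-air anomaly = 981735.55 − 982298.38 + (722.12) = 159.29 mGal
Bouguer slab correction = 0.04193 × 2.19 × 2340.0 = 214.87 mGal
Simple Bouguer anomaly = 159.29 − (214.87) = -55.58 mGal
Complete Bouguer anomaly = -55.58 + 0.48 = -55.10 mGal

-55.1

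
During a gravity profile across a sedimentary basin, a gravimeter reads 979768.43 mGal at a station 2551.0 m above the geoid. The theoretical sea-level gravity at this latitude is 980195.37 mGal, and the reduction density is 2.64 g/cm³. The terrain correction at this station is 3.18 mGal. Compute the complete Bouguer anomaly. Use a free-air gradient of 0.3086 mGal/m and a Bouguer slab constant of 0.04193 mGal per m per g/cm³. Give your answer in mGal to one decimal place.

Free-air correction = 0.3086 × 2551.0 = 787.24 mGal
Free-air anomaly = 979768.43 − 980195.37 + (787.24) = 360.30 mGal
Bouguer slab correction = 0.04193 × 2.64 × 2551.0 = 282.38 mGal
Simple Bouguer anomaly = 360.30 − (282.38) = 77.92 mGal
Complete Bouguer anomaly = 77.92 + 3.18 = 81.10 mGal

81.1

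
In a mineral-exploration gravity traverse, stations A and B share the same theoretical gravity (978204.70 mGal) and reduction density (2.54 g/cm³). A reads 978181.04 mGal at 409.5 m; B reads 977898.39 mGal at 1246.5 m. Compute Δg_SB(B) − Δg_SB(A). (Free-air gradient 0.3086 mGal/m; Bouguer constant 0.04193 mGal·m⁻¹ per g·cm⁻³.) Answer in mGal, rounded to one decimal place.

Δg_SB(A) = 978181.04 − 978204.70 + 0.3086×409.5 − 0.04193×2.54×409.5 = 59.10 mGal
Δg_SB(B) = 977898.39 − 978204.70 + 0.3086×1246.5 − 0.04193×2.54×1246.5 = -54.40 mGal
Difference = -54.40 − (59.10) = -113.50 mGal

-113.5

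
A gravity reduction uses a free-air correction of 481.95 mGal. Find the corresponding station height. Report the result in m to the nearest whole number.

h = 481.95 / 0.3086 = 1561.73 m

1562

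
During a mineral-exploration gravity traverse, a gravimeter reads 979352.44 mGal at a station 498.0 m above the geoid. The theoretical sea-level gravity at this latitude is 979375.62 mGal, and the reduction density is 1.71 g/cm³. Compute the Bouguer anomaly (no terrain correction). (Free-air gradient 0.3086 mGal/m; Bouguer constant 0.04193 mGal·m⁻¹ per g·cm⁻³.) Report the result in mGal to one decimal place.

Free-air correction = 0.3086 × 498.0 = 153.68 mGal
Free-air anomaly = 979352.44 − 979375.62 + (153.68) = 130.50 mGal
Bouguer slab correction = 0.04193 × 1.71 × 498.0 = 35.71 mGal
Simple Bouguer anomaly = 130.50 − (35.71) = 94.79 mGal

94.8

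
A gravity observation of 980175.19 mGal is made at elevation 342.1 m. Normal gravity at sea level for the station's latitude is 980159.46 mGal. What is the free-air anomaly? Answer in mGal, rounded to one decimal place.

121.3

Free-air correction = 0.3086 × 342.1 = 105.57 mGal
Free-air anomaly = 980175.19 − 980159.46 + (105.57) = 121.30 mGal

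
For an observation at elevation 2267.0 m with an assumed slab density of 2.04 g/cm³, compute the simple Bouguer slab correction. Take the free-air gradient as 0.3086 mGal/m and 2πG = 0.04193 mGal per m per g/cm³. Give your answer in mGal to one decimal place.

Bouguer slab correction = 0.04193 × 2.04 × 2267.0 = 193.9 mGal

193.9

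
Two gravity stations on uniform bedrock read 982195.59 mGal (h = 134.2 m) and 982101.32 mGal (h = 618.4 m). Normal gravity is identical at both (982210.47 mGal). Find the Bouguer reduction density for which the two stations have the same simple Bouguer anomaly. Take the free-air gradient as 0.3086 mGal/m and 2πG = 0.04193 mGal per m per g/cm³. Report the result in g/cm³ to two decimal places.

Δg_obs = 982101.32 − 982195.59 = -94.27 mGal over Δh = 618.4 − 134.2 = 484.2 m
Equal Bouguer anomalies ⇒ Δg_obs + (0.3086 − 0.04193ρ)·Δh = 0
0.3086 − 0.04193ρ = −Δg_obs/Δh = 0.19469
ρ = (0.3086 − 0.19469) / 0.04193 = 2.72 g/cm³

2.72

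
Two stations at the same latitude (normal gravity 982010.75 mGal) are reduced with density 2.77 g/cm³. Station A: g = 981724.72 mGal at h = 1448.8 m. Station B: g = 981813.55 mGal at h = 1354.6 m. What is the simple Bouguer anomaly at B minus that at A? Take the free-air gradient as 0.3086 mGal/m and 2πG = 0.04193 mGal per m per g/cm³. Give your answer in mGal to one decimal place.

Δg_SB(A) = 981724.72 − 982010.75 + 0.3086×1448.8 − 0.04193×2.77×1448.8 = -7.20 mGal
Δg_SB(B) = 981813.55 − 982010.75 + 0.3086×1354.6 − 0.04193×2.77×1354.6 = 63.50 mGal
Difference = 63.50 − (-7.20) = 70.70 mGal

70.7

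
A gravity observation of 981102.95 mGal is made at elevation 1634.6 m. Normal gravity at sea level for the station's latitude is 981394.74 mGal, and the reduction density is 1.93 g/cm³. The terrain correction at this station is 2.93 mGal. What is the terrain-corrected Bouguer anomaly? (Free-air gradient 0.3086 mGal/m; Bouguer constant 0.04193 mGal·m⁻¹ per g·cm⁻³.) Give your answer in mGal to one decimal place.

Free-air correction = 0.3086 × 1634.6 = 504.44 mGal
Free-air anomaly = 981102.95 − 981394.74 + (504.44) = 212.65 mGal
Bouguer slab correction = 0.04193 × 1.93 × 1634.6 = 132.28 mGal
Simple Bouguer anomaly = 212.65 − (132.28) = 80.37 mGal
Complete Bouguer anomaly = 80.37 + 2.93 = 83.30 mGal

83.3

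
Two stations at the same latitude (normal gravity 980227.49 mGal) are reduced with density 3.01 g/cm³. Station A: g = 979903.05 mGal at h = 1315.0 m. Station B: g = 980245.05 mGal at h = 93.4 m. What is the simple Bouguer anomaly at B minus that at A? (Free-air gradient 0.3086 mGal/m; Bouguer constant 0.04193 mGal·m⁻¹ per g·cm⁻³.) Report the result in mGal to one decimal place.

Δg_SB(A) = 979903.05 − 980227.49 + 0.3086×1315.0 − 0.04193×3.01×1315.0 = -84.60 mGal
Δg_SB(B) = 980245.05 − 980227.49 + 0.3086×93.4 − 0.04193×3.01×93.4 = 34.60 mGal
Difference = 34.60 − (-84.60) = 119.20 mGal

119.2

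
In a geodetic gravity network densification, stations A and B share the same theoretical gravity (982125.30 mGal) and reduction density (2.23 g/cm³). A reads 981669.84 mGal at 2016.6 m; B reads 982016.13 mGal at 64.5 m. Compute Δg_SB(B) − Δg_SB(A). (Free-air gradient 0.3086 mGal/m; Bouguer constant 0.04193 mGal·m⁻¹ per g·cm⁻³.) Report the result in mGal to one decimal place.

-73.6

Δg_SB(A) = 981669.84 − 982125.30 + 0.3086×2016.6 − 0.04193×2.23×2016.6 = -21.70 mGal
Δg_SB(B) = 982016.13 − 982125.30 + 0.3086×64.5 − 0.04193×2.23×64.5 = -95.30 mGal
Difference = -95.30 − (-21.70) = -73.60 mGal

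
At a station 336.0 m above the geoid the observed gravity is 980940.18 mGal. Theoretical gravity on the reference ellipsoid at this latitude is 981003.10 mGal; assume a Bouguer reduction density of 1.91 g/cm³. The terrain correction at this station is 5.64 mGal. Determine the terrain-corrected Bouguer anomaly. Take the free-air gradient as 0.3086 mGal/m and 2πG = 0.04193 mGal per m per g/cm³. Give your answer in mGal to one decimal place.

Free-air correction = 0.3086 × 336.0 = 103.69 mGal
Free-air anomaly = 980940.18 − 981003.10 + (103.69) = 40.77 mGal
Bouguer slab correction = 0.04193 × 1.91 × 336.0 = 26.91 mGal
Simple Bouguer anomaly = 40.77 − (26.91) = 13.86 mGal
Complete Bouguer anomaly = 13.86 + 5.64 = 19.50 mGal

19.5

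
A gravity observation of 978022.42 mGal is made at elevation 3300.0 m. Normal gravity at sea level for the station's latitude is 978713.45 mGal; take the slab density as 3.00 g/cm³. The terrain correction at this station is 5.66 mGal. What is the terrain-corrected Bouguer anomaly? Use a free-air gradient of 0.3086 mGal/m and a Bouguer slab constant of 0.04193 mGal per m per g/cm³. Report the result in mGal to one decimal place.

-82.1

Free-air correction = 0.3086 × 3300.0 = 1018.38 mGal
Free-air anomaly = 978022.42 − 978713.45 + (1018.38) = 327.35 mGal
Bouguer slab correction = 0.04193 × 3.00 × 3300.0 = 415.11 mGal
Simple Bouguer anomaly = 327.35 − (415.11) = -87.76 mGal
Complete Bouguer anomaly = -87.76 + 5.66 = -82.10 mGal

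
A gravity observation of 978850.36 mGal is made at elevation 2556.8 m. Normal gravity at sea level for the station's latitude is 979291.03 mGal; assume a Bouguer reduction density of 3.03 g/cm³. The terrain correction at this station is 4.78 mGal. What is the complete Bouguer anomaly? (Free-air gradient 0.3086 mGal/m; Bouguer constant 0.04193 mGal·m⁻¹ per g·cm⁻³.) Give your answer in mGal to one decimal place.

28.3

Free-air correction = 0.3086 × 2556.8 = 789.03 mGal
Free-air anomaly = 978850.36 − 979291.03 + (789.03) = 348.36 mGal
Bouguer slab correction = 0.04193 × 3.03 × 2556.8 = 324.84 mGal
Simple Bouguer anomaly = 348.36 − (324.84) = 23.52 mGal
Complete Bouguer anomaly = 23.52 + 4.78 = 28.30 mGal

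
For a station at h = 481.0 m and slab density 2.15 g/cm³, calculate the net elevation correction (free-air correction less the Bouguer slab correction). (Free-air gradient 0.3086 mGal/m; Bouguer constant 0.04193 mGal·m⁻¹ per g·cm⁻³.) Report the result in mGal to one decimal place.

Combined gradient = 0.3086 − 0.04193 × 2.15 = 0.2184505 mGal/m
Combined elevation correction = 0.2184505 × 481.0 = 105.1 mGal

105.1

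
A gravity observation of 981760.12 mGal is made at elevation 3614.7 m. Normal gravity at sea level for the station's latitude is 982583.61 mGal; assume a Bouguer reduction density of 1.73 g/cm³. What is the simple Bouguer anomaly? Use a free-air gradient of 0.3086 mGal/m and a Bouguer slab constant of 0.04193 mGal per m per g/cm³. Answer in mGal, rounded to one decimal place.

29.8

Free-air correction = 0.3086 × 3614.7 = 1115.50 mGal
Free-air anomaly = 981760.12 − 982583.61 + (1115.50) = 292.01 mGal
Bouguer slab correction = 0.04193 × 1.73 × 3614.7 = 262.21 mGal
Simple Bouguer anomaly = 292.01 − (262.21) = 29.80 mGal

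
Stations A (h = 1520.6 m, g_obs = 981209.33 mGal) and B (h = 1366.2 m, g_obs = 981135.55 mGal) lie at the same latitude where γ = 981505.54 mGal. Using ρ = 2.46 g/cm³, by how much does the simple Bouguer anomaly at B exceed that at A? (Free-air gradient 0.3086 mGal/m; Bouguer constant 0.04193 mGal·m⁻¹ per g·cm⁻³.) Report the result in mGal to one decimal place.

Δg_SB(A) = 981209.33 − 981505.54 + 0.3086×1520.6 − 0.04193×2.46×1520.6 = 16.20 mGal
Δg_SB(B) = 981135.55 − 981505.54 + 0.3086×1366.2 − 0.04193×2.46×1366.2 = -89.30 mGal
Difference = -89.30 − (16.20) = -105.50 mGal

-105.5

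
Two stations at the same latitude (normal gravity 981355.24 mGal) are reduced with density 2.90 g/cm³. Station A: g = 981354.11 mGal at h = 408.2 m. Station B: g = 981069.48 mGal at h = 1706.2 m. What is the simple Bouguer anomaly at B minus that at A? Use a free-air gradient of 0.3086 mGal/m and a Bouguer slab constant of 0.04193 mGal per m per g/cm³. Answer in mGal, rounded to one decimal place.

-41.9

Δg_SB(A) = 981354.11 − 981355.24 + 0.3086×408.2 − 0.04193×2.90×408.2 = 75.20 mGal
Δg_SB(B) = 981069.48 − 981355.24 + 0.3086×1706.2 − 0.04193×2.90×1706.2 = 33.30 mGal
Difference = 33.30 − (75.20) = -41.90 mGal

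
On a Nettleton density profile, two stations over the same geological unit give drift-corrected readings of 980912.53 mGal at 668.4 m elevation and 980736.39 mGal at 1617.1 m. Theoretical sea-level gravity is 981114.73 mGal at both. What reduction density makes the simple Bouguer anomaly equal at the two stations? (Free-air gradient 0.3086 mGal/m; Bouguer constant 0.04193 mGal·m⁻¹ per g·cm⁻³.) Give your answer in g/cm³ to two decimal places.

2.93

Δg_obs = 980736.39 − 980912.53 = -176.14 mGal over Δh = 1617.1 − 668.4 = 948.7 m
Equal Bouguer anomalies ⇒ Δg_obs + (0.3086 − 0.04193ρ)·Δh = 0
0.3086 − 0.04193ρ = −Δg_obs/Δh = 0.18566
ρ = (0.3086 − 0.18566) / 0.04193 = 2.93 g/cm³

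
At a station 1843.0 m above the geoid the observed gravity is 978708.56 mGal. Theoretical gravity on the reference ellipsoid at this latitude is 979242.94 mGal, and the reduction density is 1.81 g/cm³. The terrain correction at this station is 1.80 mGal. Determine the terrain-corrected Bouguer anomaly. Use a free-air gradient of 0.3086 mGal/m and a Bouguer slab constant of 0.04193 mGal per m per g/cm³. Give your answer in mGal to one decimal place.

-103.7

Free-air correction = 0.3086 × 1843.0 = 568.75 mGal
Free-air anomaly = 978708.56 − 979242.94 + (568.75) = 34.37 mGal
Bouguer slab correction = 0.04193 × 1.81 × 1843.0 = 139.87 mGal
Simple Bouguer anomaly = 34.37 − (139.87) = -105.50 mGal
Complete Bouguer anomaly = -105.50 + 1.80 = -103.70 mGal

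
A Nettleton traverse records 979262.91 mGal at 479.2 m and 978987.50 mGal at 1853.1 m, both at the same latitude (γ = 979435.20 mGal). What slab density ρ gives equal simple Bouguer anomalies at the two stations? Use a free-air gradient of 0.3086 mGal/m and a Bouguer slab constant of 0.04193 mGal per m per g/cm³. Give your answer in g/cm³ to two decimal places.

Δg_obs = 978987.50 − 979262.91 = -275.41 mGal over Δh = 1853.1 − 479.2 = 1373.9 m
Equal Bouguer anomalies ⇒ Δg_obs + (0.3086 − 0.04193ρ)·Δh = 0
0.3086 − 0.04193ρ = −Δg_obs/Δh = 0.20046
ρ = (0.3086 − 0.20046) / 0.04193 = 2.58 g/cm³

2.58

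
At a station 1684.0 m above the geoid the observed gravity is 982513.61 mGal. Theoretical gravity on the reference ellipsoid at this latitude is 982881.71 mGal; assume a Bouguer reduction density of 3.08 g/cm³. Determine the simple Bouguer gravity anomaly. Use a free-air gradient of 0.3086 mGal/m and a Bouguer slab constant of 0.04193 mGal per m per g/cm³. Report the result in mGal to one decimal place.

-65.9

Free-air correction = 0.3086 × 1684.0 = 519.68 mGal
Free-air anomaly = 982513.61 − 982881.71 + (519.68) = 151.58 mGal
Bouguer slab correction = 0.04193 × 3.08 × 1684.0 = 217.48 mGal
Simple Bouguer anomaly = 151.58 − (217.48) = -65.90 mGal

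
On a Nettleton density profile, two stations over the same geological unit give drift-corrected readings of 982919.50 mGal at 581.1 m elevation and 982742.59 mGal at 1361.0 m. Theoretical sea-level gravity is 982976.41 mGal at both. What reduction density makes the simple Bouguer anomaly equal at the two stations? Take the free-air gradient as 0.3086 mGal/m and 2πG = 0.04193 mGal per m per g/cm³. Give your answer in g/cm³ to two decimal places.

Δg_obs = 982742.59 − 982919.50 = -176.91 mGal over Δh = 1361.0 − 581.1 = 779.9 m
Equal Bouguer anomalies ⇒ Δg_obs + (0.3086 − 0.04193ρ)·Δh = 0
0.3086 − 0.04193ρ = −Δg_obs/Δh = 0.22684
ρ = (0.3086 − 0.22684) / 0.04193 = 1.95 g/cm³

1.95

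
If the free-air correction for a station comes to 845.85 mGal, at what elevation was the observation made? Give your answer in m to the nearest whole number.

h = 845.85 / 0.3086 = 2740.93 m

2741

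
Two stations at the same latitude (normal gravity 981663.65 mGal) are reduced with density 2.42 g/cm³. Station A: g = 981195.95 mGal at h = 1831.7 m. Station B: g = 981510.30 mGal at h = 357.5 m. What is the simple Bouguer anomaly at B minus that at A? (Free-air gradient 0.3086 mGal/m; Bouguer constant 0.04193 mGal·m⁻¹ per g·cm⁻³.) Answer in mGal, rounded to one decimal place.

9.0

Δg_SB(A) = 981195.95 − 981663.65 + 0.3086×1831.7 − 0.04193×2.42×1831.7 = -88.30 mGal
Δg_SB(B) = 981510.30 − 981663.65 + 0.3086×357.5 − 0.04193×2.42×357.5 = -79.30 mGal
Difference = -79.30 − (-88.30) = 9.00 mGal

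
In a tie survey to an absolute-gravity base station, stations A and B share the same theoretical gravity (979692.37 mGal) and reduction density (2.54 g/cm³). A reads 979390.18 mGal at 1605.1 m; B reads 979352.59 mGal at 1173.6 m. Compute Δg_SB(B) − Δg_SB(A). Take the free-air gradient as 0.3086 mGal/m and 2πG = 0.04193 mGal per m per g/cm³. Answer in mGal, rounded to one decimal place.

-124.8

Δg_SB(A) = 979390.18 − 979692.37 + 0.3086×1605.1 − 0.04193×2.54×1605.1 = 22.20 mGal
Δg_SB(B) = 979352.59 − 979692.37 + 0.3086×1173.6 − 0.04193×2.54×1173.6 = -102.60 mGal
Difference = -102.60 − (22.20) = -124.80 mGal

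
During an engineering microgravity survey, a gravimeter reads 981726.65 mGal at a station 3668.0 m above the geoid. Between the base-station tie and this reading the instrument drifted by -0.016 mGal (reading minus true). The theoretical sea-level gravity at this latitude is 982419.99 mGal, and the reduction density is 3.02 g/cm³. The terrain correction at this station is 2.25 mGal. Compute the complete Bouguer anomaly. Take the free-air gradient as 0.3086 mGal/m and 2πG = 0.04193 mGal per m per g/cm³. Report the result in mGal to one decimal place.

Drift-corrected reading = 981726.65 − (-0.016) = 981726.666 mGal
Free-air correction = 0.3086 × 3668.0 = 1131.94 mGal
Free-air anomaly = 981726.666 − 982419.99 + (1131.94) = 438.616 mGal
Bouguer slab correction = 0.04193 × 3.02 × 3668.0 = 464.47 mGal
Simple Bouguer anomaly = 438.616 − (464.47) = -25.854 mGal
Complete Bouguer anomaly = -25.854 + 2.25 = -23.604 mGal

-23.6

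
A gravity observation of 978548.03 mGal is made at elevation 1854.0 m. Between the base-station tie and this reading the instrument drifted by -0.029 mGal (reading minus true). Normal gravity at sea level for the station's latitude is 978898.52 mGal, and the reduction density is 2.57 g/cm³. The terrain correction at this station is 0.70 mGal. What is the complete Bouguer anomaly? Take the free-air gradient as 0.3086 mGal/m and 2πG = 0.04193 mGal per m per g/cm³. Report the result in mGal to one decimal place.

Drift-corrected reading = 978548.03 − (-0.029) = 978548.059 mGal
Free-air correction = 0.3086 × 1854.0 = 572.14 mGal
Free-air anomaly = 978548.059 − 978898.52 + (572.14) = 221.679 mGal
Bouguer slab correction = 0.04193 × 2.57 × 1854.0 = 199.79 mGal
Simple Bouguer anomaly = 221.679 − (199.79) = 21.889 mGal
Complete Bouguer anomaly = 21.889 + 0.70 = 22.589 mGal

22.6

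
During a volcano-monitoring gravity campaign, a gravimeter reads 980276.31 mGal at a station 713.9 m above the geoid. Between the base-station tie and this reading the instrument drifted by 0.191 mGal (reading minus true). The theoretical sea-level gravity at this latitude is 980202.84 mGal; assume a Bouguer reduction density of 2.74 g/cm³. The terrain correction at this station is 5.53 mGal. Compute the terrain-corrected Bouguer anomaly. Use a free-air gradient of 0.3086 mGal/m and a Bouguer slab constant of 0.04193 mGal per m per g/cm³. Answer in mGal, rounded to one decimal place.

Drift-corrected reading = 980276.31 − (0.191) = 980276.119 mGal
Free-air correction = 0.3086 × 713.9 = 220.31 mGal
Free-air anomaly = 980276.119 − 980202.84 + (220.31) = 293.589 mGal
Bouguer slab correction = 0.04193 × 2.74 × 713.9 = 82.02 mGal
Simple Bouguer anomaly = 293.589 − (82.02) = 211.569 mGal
Complete Bouguer anomaly = 211.569 + 5.53 = 217.099 mGal

217.1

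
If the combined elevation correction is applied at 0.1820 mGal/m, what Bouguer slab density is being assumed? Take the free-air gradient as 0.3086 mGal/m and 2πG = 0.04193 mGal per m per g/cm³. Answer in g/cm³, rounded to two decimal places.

0.1820 = 0.3086 − 0.04193 × ρ
ρ = (0.3086 − 0.1820) / 0.04193 = 3.02 g/cm³

3.02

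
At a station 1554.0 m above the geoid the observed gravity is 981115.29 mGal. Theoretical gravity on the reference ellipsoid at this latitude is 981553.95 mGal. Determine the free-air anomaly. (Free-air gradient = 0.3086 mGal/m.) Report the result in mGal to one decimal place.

Free-air correction = 0.3086 × 1554.0 = 479.56 mGal
Free-air anomaly = 981115.29 − 981553.95 + (479.56) = 40.90 mGal

40.9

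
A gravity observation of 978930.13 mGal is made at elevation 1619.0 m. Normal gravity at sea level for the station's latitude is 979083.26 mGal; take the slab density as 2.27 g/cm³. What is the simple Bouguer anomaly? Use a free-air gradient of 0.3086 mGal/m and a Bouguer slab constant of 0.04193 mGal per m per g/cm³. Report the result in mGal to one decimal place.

Free-air correction = 0.3086 × 1619.0 = 499.62 mGal
Free-air anomaly = 978930.13 − 979083.26 + (499.62) = 346.49 mGal
Bouguer slab correction = 0.04193 × 2.27 × 1619.0 = 154.10 mGal
Simple Bouguer anomaly = 346.49 − (154.10) = 192.39 mGal

192.4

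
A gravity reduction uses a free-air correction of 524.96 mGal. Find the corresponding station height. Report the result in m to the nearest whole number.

1701

h = 524.96 / 0.3086 = 1701.10 m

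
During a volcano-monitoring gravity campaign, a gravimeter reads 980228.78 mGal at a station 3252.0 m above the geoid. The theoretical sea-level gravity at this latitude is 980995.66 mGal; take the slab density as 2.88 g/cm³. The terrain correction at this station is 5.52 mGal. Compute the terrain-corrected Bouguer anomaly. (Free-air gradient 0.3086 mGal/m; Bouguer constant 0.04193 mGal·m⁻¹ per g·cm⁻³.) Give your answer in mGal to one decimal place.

Free-air correction = 0.3086 × 3252.0 = 1003.57 mGal
Free-air anomaly = 980228.78 − 980995.66 + (1003.57) = 236.69 mGal
Bouguer slab correction = 0.04193 × 2.88 × 3252.0 = 392.71 mGal
Simple Bouguer anomaly = 236.69 − (392.71) = -156.02 mGal
Complete Bouguer anomaly = -156.02 + 5.52 = -150.50 mGal

-150.5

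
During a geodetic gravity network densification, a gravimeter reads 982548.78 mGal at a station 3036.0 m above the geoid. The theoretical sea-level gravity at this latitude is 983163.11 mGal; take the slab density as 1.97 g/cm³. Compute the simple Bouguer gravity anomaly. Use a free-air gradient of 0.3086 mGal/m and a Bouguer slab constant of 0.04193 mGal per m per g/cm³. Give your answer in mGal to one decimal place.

Free-air correction = 0.3086 × 3036.0 = 936.91 mGal
Free-air anomaly = 982548.78 − 983163.11 + (936.91) = 322.58 mGal
Bouguer slab correction = 0.04193 × 1.97 × 3036.0 = 250.78 mGal
Simple Bouguer anomaly = 322.58 − (250.78) = 71.80 mGal

71.8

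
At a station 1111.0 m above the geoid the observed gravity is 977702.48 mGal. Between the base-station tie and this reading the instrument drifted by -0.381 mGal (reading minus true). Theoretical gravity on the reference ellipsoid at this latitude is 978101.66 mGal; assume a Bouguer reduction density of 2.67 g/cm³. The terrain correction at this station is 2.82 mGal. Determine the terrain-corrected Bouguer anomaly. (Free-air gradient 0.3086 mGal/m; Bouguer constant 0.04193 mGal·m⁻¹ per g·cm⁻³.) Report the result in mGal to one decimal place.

-177.5

Drift-corrected reading = 977702.48 − (-0.381) = 977702.861 mGal
Free-air correction = 0.3086 × 1111.0 = 342.85 mGal
Free-air anomaly = 977702.861 − 978101.66 + (342.85) = -55.949 mGal
Bouguer slab correction = 0.04193 × 2.67 × 1111.0 = 124.38 mGal
Simple Bouguer anomaly = -55.949 − (124.38) = -180.329 mGal
Complete Bouguer anomaly = -180.329 + 2.82 = -177.509 mGal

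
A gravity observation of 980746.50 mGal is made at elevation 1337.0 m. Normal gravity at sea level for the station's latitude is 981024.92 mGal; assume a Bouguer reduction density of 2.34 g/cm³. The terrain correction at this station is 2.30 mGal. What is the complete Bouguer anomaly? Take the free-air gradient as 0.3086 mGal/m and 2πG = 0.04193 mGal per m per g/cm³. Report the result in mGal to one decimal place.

5.3

Free-air correction = 0.3086 × 1337.0 = 412.60 mGal
Free-air anomaly = 980746.50 − 981024.92 + (412.60) = 134.18 mGal
Bouguer slab correction = 0.04193 × 2.34 × 1337.0 = 131.18 mGal
Simple Bouguer anomaly = 134.18 − (131.18) = 3.00 mGal
Complete Bouguer anomaly = 3.00 + 2.30 = 5.30 mGal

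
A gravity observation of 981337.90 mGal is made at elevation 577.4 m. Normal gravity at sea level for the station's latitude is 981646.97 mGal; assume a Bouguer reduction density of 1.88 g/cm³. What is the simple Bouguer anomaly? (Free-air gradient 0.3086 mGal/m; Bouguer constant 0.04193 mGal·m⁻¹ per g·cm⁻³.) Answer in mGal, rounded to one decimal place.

-176.4

Free-air correction = 0.3086 × 577.4 = 178.19 mGal
Free-air anomaly = 981337.90 − 981646.97 + (178.19) = -130.88 mGal
Bouguer slab correction = 0.04193 × 1.88 × 577.4 = 45.52 mGal
Simple Bouguer anomaly = -130.88 − (45.52) = -176.40 mGal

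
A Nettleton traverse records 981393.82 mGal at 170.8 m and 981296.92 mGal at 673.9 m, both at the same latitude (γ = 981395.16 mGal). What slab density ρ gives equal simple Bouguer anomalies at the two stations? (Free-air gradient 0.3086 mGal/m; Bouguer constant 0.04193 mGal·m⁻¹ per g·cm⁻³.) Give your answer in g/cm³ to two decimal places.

Δg_obs = 981296.92 − 981393.82 = -96.90 mGal over Δh = 673.9 − 170.8 = 503.1 m
Equal Bouguer anomalies ⇒ Δg_obs + (0.3086 − 0.04193ρ)·Δh = 0
0.3086 − 0.04193ρ = −Δg_obs/Δh = 0.19261
ρ = (0.3086 − 0.19261) / 0.04193 = 2.77 g/cm³

2.77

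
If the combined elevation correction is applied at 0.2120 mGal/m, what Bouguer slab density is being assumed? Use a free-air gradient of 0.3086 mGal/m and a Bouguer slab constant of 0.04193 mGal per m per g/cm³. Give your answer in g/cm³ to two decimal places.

2.30

0.2120 = 0.3086 − 0.04193 × ρ
ρ = (0.3086 − 0.2120) / 0.04193 = 2.30 g/cm³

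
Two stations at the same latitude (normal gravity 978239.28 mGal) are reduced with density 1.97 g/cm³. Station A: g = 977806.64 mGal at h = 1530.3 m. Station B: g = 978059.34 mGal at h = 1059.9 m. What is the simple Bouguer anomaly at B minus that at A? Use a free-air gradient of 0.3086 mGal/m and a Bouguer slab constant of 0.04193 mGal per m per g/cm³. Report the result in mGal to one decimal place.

Δg_SB(A) = 977806.64 − 978239.28 + 0.3086×1530.3 − 0.04193×1.97×1530.3 = -86.80 mGal
Δg_SB(B) = 978059.34 − 978239.28 + 0.3086×1059.9 − 0.04193×1.97×1059.9 = 59.60 mGal
Difference = 59.60 − (-86.80) = 146.40 mGal

146.4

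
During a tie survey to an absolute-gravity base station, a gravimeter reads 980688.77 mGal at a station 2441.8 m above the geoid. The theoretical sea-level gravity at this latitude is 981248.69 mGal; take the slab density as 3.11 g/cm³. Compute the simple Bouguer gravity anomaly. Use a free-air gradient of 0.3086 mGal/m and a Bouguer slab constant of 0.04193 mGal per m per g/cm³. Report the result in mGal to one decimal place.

-124.8

Free-air correction = 0.3086 × 2441.8 = 753.54 mGal
Free-air anomaly = 980688.77 − 981248.69 + (753.54) = 193.62 mGal
Bouguer slab correction = 0.04193 × 3.11 × 2441.8 = 318.42 mGal
Simple Bouguer anomaly = 193.62 − (318.42) = -124.80 mGal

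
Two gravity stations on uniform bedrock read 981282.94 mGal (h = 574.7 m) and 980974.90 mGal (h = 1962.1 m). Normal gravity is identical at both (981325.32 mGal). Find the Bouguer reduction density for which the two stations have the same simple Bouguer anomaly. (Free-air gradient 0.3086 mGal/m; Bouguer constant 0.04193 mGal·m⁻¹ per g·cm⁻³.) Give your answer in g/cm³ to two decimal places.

2.06

Δg_obs = 980974.90 − 981282.94 = -308.04 mGal over Δh = 1962.1 − 574.7 = 1387.4 m
Equal Bouguer anomalies ⇒ Δg_obs + (0.3086 − 0.04193ρ)·Δh = 0
0.3086 − 0.04193ρ = −Δg_obs/Δh = 0.22203
ρ = (0.3086 − 0.22203) / 0.04193 = 2.06 g/cm³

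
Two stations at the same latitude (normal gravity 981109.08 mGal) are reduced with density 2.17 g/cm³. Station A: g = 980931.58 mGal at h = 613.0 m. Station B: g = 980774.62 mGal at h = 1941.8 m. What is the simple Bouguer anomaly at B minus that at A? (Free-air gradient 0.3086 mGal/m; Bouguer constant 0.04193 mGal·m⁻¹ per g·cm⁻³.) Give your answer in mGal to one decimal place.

Δg_SB(A) = 980931.58 − 981109.08 + 0.3086×613.0 − 0.04193×2.17×613.0 = -44.10 mGal
Δg_SB(B) = 980774.62 − 981109.08 + 0.3086×1941.8 − 0.04193×2.17×1941.8 = 88.10 mGal
Difference = 88.10 − (-44.10) = 132.20 mGal

132.2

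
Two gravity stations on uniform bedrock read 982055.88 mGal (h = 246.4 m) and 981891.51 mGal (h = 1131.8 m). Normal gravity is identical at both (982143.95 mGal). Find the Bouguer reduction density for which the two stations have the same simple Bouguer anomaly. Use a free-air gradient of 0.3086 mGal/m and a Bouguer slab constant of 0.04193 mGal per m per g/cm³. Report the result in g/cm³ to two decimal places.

Δg_obs = 981891.51 − 982055.88 = -164.37 mGal over Δh = 1131.8 − 246.4 = 885.4 m
Equal Bouguer anomalies ⇒ Δg_obs + (0.3086 − 0.04193ρ)·Δh = 0
0.3086 − 0.04193ρ = −Δg_obs/Δh = 0.18564
ρ = (0.3086 − 0.18564) / 0.04193 = 2.93 g/cm³

2.93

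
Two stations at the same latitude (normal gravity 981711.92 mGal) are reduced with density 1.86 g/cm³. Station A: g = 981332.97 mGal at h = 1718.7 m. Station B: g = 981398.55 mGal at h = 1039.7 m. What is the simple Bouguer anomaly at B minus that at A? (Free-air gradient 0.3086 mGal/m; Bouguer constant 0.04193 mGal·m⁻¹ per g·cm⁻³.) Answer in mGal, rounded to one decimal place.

-91.0

Δg_SB(A) = 981332.97 − 981711.92 + 0.3086×1718.7 − 0.04193×1.86×1718.7 = 17.40 mGal
Δg_SB(B) = 981398.55 − 981711.92 + 0.3086×1039.7 − 0.04193×1.86×1039.7 = -73.60 mGal
Difference = -73.60 − (17.40) = -91.00 mGal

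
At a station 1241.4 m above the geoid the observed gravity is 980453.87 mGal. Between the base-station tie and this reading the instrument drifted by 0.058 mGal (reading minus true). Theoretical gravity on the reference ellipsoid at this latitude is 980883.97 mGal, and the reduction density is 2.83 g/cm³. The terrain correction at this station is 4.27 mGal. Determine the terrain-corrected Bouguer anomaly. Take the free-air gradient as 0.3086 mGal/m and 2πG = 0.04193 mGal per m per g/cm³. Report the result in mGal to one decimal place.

Drift-corrected reading = 980453.87 − (0.058) = 980453.812 mGal
Free-air correction = 0.3086 × 1241.4 = 383.10 mGal
Free-air anomaly = 980453.812 − 980883.97 + (383.10) = -47.058 mGal
Bouguer slab correction = 0.04193 × 2.83 × 1241.4 = 147.31 mGal
Simple Bouguer anomaly = -47.058 − (147.31) = -194.368 mGal
Complete Bouguer anomaly = -194.368 + 4.27 = -190.098 mGal

-190.1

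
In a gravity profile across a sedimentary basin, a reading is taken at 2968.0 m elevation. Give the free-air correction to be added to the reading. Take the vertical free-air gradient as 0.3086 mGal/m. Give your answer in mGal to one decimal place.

Free-air correction = 0.3086 × 2968.0 = 915.9 mGal

915.9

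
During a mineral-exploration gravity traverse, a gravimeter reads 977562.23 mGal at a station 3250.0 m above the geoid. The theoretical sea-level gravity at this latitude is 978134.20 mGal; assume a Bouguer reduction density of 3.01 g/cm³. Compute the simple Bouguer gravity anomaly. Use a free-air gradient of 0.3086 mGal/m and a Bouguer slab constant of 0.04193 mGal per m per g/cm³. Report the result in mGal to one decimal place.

Free-air correction = 0.3086 × 3250.0 = 1002.95 mGal
Free-air anomaly = 977562.23 − 978134.20 + (1002.95) = 430.98 mGal
Bouguer slab correction = 0.04193 × 3.01 × 3250.0 = 410.18 mGal
Simple Bouguer anomaly = 430.98 − (410.18) = 20.80 mGal

20.8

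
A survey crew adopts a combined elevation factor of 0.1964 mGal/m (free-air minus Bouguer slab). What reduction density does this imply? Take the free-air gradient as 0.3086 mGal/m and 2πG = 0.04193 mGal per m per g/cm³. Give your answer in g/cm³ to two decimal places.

2.68

0.1964 = 0.3086 − 0.04193 × ρ
ρ = (0.3086 − 0.1964) / 0.04193 = 2.68 g/cm³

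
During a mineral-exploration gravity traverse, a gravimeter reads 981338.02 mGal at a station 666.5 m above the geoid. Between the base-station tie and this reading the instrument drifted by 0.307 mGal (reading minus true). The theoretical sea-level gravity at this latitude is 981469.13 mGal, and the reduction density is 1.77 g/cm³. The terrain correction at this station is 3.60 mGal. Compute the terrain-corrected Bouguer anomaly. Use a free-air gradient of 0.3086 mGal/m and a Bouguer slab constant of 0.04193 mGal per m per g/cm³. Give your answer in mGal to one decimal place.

Drift-corrected reading = 981338.02 − (0.307) = 981337.713 mGal
Free-air correction = 0.3086 × 666.5 = 205.68 mGal
Free-air anomaly = 981337.713 − 981469.13 + (205.68) = 74.263 mGal
Bouguer slab correction = 0.04193 × 1.77 × 666.5 = 49.47 mGal
Simple Bouguer anomaly = 74.263 − (49.47) = 24.793 mGal
Complete Bouguer anomaly = 24.793 + 3.60 = 28.393 mGal

28.4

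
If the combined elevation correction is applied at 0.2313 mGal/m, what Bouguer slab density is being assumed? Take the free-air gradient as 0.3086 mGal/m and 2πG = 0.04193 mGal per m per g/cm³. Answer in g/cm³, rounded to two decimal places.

1.84

0.2313 = 0.3086 − 0.04193 × ρ
ρ = (0.3086 − 0.2313) / 0.04193 = 1.84 g/cm³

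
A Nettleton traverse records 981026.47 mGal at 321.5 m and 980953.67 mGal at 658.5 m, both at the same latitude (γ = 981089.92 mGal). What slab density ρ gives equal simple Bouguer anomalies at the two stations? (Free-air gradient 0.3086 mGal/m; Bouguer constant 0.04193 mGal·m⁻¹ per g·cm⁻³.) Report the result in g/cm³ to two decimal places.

2.21

Δg_obs = 980953.67 − 981026.47 = -72.80 mGal over Δh = 658.5 − 321.5 = 337.0 m
Equal Bouguer anomalies ⇒ Δg_obs + (0.3086 − 0.04193ρ)·Δh = 0
0.3086 − 0.04193ρ = −Δg_obs/Δh = 0.21602
ρ = (0.3086 − 0.21602) / 0.04193 = 2.21 g/cm³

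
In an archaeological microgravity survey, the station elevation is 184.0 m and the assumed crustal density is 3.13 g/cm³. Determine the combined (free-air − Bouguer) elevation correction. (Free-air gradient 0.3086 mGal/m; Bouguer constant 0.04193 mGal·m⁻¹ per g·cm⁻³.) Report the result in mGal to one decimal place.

Combined gradient = 0.3086 − 0.04193 × 3.13 = 0.1773591 mGal/m
Combined elevation correction = 0.1773591 × 184.0 = 32.6 mGal

32.6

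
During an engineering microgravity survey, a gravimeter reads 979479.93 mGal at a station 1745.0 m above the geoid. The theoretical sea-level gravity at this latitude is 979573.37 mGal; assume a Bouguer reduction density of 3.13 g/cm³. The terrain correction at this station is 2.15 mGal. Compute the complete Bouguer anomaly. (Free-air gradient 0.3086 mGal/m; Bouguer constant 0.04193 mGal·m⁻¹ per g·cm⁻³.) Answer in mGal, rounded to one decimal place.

Free-air correction = 0.3086 × 1745.0 = 538.51 mGal
Free-air anomaly = 979479.93 − 979573.37 + (538.51) = 445.07 mGal
Bouguer slab correction = 0.04193 × 3.13 × 1745.0 = 229.02 mGal
Simple Bouguer anomaly = 445.07 − (229.02) = 216.05 mGal
Complete Bouguer anomaly = 216.05 + 2.15 = 218.20 mGal

218.2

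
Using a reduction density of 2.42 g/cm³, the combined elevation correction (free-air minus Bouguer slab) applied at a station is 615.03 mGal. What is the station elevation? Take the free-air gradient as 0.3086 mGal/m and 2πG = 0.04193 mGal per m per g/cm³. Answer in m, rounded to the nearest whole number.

Combined gradient = 0.3086 − 0.04193 × 2.42 = 0.2071294 mGal/m
h = 615.03 / 0.2071294 = 2969.30 m

2969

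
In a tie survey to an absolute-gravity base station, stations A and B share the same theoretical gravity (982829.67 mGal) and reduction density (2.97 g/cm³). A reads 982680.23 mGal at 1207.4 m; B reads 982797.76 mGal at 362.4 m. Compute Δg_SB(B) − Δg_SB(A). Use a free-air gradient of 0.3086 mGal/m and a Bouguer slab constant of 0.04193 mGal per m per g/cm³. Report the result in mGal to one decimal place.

-38.0

Δg_SB(A) = 982680.23 − 982829.67 + 0.3086×1207.4 − 0.04193×2.97×1207.4 = 72.80 mGal
Δg_SB(B) = 982797.76 − 982829.67 + 0.3086×362.4 − 0.04193×2.97×362.4 = 34.80 mGal
Difference = 34.80 − (72.80) = -38.00 mGal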